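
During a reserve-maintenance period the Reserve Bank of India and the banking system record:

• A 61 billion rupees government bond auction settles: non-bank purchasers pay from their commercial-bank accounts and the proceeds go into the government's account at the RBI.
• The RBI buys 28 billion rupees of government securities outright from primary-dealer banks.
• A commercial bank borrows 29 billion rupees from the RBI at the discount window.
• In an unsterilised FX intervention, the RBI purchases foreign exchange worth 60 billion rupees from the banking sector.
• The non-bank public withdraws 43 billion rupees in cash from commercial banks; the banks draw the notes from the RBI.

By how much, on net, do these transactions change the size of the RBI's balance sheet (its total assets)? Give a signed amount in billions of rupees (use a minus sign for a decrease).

+117 billion

RBI balance sheet:
  Assets:      Securities +28B, Loans to banks +29B, Foreign assets +60B
  Liabilities: Bank reserves +13B, Currency in circulation +43B, Government deposits +61B
Change in total RBI assets = +117 billion.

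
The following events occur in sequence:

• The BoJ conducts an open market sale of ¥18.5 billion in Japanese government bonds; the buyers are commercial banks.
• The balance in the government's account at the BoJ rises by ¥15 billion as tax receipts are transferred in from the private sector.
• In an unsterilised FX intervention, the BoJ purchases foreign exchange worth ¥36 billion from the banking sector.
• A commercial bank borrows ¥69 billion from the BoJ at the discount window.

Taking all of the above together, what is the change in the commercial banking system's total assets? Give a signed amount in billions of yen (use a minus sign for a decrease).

OMO sale (to banks) ¥18.5 billion: just an asset swap on bank balance sheets → 0.
Government account inflow ¥15 billion: bank balance sheets shrink → −¥15B.
FX purchase ¥36 billion: just an asset swap on bank balance sheets → 0.
Discount-window loan ¥69 billion: bank balance sheets expand → +¥69B.
Net: 0 − 15 + 0 + 69 = +¥54 billion.

+¥54 billion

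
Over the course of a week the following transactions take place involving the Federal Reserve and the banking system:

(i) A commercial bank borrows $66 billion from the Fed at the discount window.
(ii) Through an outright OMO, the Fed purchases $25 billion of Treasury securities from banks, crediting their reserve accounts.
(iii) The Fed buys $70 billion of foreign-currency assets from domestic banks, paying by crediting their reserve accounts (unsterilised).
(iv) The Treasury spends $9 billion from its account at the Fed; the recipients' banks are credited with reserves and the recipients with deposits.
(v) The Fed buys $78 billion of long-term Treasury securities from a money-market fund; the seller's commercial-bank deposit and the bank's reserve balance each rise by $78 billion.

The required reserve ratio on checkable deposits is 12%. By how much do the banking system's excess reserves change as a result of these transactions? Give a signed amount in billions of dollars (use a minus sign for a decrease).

Discount-window loan $66 billion: reserves +$66B, deposits 0.
OMO purchase (from banks) $25 billion: reserves +$25B, deposits 0.
FX purchase $70 billion: reserves +$70B, deposits 0.
Government spending $9 billion: reserves +$9B, deposits +$9B.
Asset purchase (from non-banks) $78 billion: reserves +$78B, deposits +$78B.
Totals: Δreserves = +$248B, Δdeposits = +$87B.
Δrequired reserves = 12% × +$87B = +$10.44B.
Δexcess reserves = Δreserves − Δrequired = +$248B − (+$10.44B) = +$237.56 billion.

+$237.56 billion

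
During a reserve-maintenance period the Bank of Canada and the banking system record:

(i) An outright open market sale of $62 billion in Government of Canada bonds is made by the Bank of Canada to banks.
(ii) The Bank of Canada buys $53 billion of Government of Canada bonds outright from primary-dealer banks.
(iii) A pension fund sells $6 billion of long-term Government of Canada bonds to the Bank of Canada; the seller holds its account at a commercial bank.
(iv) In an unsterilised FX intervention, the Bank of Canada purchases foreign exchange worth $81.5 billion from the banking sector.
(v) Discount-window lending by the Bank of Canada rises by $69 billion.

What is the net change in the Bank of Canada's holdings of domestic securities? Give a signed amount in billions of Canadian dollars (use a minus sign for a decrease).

OMO sale (to banks) $62 billion: securities removed from the Bank of Canada's portfolio → −$62B.
OMO purchase (from banks) $53 billion: securities added to the Bank of Canada's portfolio → +$53B.
Asset purchase (from non-banks) $6 billion: securities added to the Bank of Canada's portfolio → +$6B.
FX purchase $81.5 billion: the Bank of Canada's securities portfolio is untouched → 0.
Discount-window loan $69 billion: the Bank of Canada's securities portfolio is untouched → 0.
Net: −62 + 53 + 6 + 0 + 0 = -$3 billion.

-$3 billion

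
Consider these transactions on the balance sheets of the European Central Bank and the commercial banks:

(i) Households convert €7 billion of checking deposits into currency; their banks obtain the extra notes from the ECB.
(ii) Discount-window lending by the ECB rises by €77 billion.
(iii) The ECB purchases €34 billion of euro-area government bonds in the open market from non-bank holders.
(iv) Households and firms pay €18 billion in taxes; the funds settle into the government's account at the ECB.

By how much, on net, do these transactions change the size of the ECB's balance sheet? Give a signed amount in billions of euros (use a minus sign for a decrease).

+€111 billion

ECB balance sheet:
  Assets:      Securities +€34B, Loans to banks +€77B
  Liabilities: Bank reserves +€86B, Currency in circulation +€7B, Government deposits +€18B
Change in total ECB assets = +€111 billion.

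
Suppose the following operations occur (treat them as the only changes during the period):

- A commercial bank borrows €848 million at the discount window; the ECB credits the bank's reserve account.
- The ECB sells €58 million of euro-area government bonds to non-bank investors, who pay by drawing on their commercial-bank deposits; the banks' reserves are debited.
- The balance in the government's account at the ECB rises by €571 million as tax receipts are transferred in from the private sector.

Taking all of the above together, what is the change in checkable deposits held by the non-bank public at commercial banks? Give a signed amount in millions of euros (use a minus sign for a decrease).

-€629 million

Discount-window loan €848 million: the counterparty is a bank, so public deposits are unchanged → 0.
Asset sale (to non-banks) €58 million: non-bank counterparties' bank balances fall → −€58M.
Government account inflow €571 million: non-bank counterparties' bank balances fall → −€571M.
Net: 0 − 58 − 571 = -€629 million.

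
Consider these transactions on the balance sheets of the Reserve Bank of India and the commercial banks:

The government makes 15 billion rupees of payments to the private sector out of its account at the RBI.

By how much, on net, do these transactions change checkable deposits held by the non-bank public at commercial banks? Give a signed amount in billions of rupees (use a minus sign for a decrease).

Government spending 15 billion rupees: non-bank counterparties' bank balances rise → +15B.

+15 billion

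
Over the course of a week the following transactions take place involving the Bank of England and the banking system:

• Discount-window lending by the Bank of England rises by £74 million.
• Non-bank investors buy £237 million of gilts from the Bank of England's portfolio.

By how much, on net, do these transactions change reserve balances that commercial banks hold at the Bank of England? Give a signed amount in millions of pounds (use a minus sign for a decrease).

-£163 million

Bank of England balance sheet:
  Assets:      Securities −£237M, Loans to banks +£74M
  Liabilities: Bank reserves −£163M
Commercial banking system:
  Assets:      Reserves at CB −£163M
  Liabilities: Checkable deposits −£237M, Borrowings from CB +£74M
So the change in reserve balances that commercial banks hold at the Bank of England is -£163 million.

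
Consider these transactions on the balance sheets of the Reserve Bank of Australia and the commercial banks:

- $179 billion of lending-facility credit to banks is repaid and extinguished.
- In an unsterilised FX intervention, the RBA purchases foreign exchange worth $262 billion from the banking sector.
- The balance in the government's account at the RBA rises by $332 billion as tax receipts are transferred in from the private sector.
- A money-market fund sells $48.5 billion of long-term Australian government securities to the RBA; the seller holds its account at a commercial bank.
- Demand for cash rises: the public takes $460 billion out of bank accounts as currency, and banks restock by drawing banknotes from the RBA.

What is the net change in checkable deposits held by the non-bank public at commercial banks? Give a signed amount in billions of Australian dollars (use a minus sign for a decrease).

Discount-window repayment $179 billion: the counterparty is a bank, so public deposits are unchanged → 0.
FX purchase $262 billion: the counterparty is a bank, so public deposits are unchanged → 0.
Government account inflow $332 billion: non-bank counterparties' bank balances fall → −$332B.
Asset purchase (from non-banks) $48.5 billion: non-bank counterparties' bank balances rise → +$48.5B.
Currency withdrawal $460 billion: non-bank counterparties' bank balances fall → −$460B.
Net: 0 + 0 − 332 + 48.5 − 460 = -$743.5 billion.

-$743.5 billion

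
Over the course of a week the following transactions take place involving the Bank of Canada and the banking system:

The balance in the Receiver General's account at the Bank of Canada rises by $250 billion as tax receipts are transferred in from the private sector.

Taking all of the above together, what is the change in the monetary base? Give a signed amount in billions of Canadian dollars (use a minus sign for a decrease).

Government account inflow $250 billion: reserves shift to a non-base liability → −$250B.

-$250 billion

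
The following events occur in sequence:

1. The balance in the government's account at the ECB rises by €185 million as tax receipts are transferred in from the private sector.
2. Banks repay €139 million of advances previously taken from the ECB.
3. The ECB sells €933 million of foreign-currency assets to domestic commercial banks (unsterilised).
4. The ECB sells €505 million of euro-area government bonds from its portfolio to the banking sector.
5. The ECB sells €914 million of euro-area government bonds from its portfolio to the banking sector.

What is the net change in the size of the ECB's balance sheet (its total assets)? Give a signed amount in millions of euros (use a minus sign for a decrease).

ECB balance sheet:
  Assets:      Securities −€1419M, Loans to banks −€139M, Foreign assets −€933M
  Liabilities: Bank reserves −€2676M, Government deposits +€185M
Commercial banking system:
  Assets:      Reserves at CB −€2676M, Securities +€1419M, Foreign assets +€933M
  Liabilities: Checkable deposits −€185M, Borrowings from CB −€139M
Change in total ECB assets = -€2491 million.

-€2491 million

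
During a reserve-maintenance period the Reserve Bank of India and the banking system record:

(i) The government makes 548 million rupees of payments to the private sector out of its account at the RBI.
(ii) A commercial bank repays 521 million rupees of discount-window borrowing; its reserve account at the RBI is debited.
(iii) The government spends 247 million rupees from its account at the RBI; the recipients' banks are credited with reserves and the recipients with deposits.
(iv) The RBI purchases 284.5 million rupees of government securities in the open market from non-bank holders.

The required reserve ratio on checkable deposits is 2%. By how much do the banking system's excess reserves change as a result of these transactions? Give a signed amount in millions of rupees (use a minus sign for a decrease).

+536.91 million

Government spending 548 million rupees: reserves +548M, deposits +548M.
Discount-window repayment 521 million rupees: reserves −521M, deposits 0.
Government spending 247 million rupees: reserves +247M, deposits +247M.
Asset purchase (from non-banks) 284.5 million rupees: reserves +284.5M, deposits +284.5M.
Totals: Δreserves = +558.5M, Δdeposits = +1079.5M.
Δrequired reserves = 2% × +1079.5M = +21.59M.
Δexcess reserves = Δreserves − Δrequired = +558.5M − (+21.59M) = +536.91 million.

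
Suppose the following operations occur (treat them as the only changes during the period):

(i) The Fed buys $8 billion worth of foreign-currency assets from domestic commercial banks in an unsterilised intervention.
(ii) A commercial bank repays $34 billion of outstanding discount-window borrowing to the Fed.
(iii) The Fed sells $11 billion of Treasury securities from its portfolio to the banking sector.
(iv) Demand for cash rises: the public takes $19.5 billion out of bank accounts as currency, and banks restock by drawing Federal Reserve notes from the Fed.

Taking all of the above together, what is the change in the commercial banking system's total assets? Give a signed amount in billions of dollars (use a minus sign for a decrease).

-$53.5 billion

Fed balance sheet:
  Assets:      Securities −$11B, Loans to banks −$34B, Foreign assets +$8B
  Liabilities: Bank reserves −$56.5B, Currency in circulation +$19.5B
Commercial banking system:
  Assets:      Reserves at CB −$56.5B, Securities +$11B, Foreign assets −$8B
  Liabilities: Checkable deposits −$19.5B, Borrowings from CB −$34B
Change in total bank assets = -$53.5 billion.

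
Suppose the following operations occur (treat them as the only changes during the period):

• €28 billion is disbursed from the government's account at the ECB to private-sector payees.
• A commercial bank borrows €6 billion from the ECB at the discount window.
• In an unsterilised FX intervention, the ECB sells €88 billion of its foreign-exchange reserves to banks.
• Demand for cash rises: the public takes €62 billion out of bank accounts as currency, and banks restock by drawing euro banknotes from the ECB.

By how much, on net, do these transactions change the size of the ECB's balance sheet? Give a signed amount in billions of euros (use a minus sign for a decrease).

-€82 billion

Government spending €28 billion: only the composition of liabilities changes → 0.
Discount-window loan €6 billion: an ECB asset is acquired → +€6B.
FX sale €88 billion: an ECB asset is shed → −€88B.
Currency withdrawal €62 billion: only the composition of liabilities changes → 0.
Net: 0 + 6 − 88 + 0 = -€82 billion.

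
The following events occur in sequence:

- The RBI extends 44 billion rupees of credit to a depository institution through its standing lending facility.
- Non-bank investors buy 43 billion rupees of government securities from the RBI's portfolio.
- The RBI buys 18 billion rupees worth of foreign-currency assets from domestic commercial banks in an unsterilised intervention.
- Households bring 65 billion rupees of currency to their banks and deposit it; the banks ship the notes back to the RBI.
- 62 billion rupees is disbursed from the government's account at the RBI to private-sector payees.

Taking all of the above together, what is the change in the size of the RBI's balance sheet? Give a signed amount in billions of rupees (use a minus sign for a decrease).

RBI balance sheet:
  Assets:      Securities −43B, Loans to banks +44B, Foreign assets +18B
  Liabilities: Bank reserves +146B, Currency in circulation −65B, Government deposits −62B
Commercial banking system:
  Assets:      Reserves at CB +146B, Foreign assets −18B
  Liabilities: Checkable deposits +84B, Borrowings from CB +44B
Change in total RBI assets = +19 billion.

+19 billion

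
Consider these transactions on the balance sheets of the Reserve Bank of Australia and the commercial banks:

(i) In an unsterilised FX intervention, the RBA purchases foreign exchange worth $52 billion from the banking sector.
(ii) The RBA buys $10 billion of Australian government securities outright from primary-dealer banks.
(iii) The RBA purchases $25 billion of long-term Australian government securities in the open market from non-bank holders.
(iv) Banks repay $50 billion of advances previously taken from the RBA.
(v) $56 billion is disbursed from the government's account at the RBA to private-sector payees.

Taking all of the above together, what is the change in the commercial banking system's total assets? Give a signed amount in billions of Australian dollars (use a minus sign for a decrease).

FX purchase $52 billion: just an asset swap on bank balance sheets → 0.
OMO purchase (from banks) $10 billion: just an asset swap on bank balance sheets → 0.
Asset purchase (from non-banks) $25 billion: bank balance sheets expand → +$25B.
Discount-window repayment $50 billion: bank balance sheets shrink → −$50B.
Government spending $56 billion: bank balance sheets expand → +$56B.
Net: 0 + 0 + 25 − 50 + 56 = +$31 billion.

+$31 billion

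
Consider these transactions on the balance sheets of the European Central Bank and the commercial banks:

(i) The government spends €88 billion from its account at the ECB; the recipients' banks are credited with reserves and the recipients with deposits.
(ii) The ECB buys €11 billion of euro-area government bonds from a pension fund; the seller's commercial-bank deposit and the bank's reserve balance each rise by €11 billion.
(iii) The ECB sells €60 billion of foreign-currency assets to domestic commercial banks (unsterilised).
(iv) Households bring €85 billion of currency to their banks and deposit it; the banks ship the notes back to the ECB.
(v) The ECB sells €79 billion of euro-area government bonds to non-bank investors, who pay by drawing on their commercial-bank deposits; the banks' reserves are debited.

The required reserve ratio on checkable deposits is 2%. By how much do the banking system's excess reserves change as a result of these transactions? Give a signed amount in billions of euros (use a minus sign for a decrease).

Government spending €88 billion: reserves +€88B, deposits +€88B.
Asset purchase (from non-banks) €11 billion: reserves +€11B, deposits +€11B.
FX sale €60 billion: reserves −€60B, deposits 0.
Currency deposit €85 billion: reserves +€85B, deposits +€85B.
Asset sale (to non-banks) €79 billion: reserves −€79B, deposits −€79B.
Totals: Δreserves = +€45B, Δdeposits = +€105B.
Δrequired reserves = 2% × +€105B = +€2.1B.
Δexcess reserves = Δreserves − Δrequired = +€45B − (+€2.1B) = +€42.9 billion.

+€42.9 billion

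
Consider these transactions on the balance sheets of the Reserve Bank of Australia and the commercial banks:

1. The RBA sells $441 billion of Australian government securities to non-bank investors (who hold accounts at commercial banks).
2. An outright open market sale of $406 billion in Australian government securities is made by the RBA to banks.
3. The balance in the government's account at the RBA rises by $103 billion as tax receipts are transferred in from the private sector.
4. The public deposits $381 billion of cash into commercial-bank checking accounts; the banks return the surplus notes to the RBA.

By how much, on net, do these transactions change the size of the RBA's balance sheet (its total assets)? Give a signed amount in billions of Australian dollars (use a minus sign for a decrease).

-$847 billion

RBA balance sheet:
  Assets:      Securities −$847B
  Liabilities: Bank reserves −$569B, Currency in circulation −$381B, Government deposits +$103B
Commercial banking system:
  Assets:      Reserves at CB −$569B, Securities +$406B
  Liabilities: Checkable deposits −$163B
Change in total RBA assets = -$847 billion.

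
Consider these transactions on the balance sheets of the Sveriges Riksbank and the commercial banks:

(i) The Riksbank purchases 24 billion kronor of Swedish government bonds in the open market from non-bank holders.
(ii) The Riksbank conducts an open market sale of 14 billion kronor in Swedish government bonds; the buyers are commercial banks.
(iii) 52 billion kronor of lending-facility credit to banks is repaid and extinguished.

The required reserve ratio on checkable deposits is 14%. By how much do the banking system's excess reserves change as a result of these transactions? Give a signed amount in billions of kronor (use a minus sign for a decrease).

Asset purchase (from non-banks) 24 billion kronor: reserves +24B, deposits +24B.
OMO sale (to banks) 14 billion kronor: reserves −14B, deposits 0.
Discount-window repayment 52 billion kronor: reserves −52B, deposits 0.
Totals: Δreserves = −42B, Δdeposits = +24B.
Δrequired reserves = 14% × +24B = +3.36B.
Δexcess reserves = Δreserves − Δrequired = −42B − (+3.36B) = -45.36 billion.

-45.36 billion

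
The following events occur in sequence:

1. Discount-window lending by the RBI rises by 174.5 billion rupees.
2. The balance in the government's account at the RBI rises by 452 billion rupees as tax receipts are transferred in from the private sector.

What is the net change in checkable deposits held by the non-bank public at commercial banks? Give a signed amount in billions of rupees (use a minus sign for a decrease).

-452 billion

RBI balance sheet:
  Assets:      Loans to banks +174.5B
  Liabilities: Bank reserves −277.5B, Government deposits +452B
Commercial banking system:
  Assets:      Reserves at CB −277.5B
  Liabilities: Checkable deposits −452B, Borrowings from CB +174.5B
So the change in checkable deposits held by the non-bank public at commercial banks is -452 billion.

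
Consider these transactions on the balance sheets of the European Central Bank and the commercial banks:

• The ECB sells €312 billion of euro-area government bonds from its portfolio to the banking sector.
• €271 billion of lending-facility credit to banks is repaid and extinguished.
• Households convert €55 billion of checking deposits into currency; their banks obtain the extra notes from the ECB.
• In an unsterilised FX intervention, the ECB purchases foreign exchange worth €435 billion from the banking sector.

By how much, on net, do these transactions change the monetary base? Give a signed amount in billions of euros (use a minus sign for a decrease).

-€148 billion

OMO sale (to banks) €312 billion: ECB balance sheet contracts → −€312B.
Discount-window repayment €271 billion: ECB balance sheet contracts → −€271B.
Currency withdrawal €55 billion: just a shift between currency and reserves — both are base money → 0.
FX purchase €435 billion: ECB balance sheet expands → +€435B.
Net: −312 − 271 + 0 + 435 = -€148 billion.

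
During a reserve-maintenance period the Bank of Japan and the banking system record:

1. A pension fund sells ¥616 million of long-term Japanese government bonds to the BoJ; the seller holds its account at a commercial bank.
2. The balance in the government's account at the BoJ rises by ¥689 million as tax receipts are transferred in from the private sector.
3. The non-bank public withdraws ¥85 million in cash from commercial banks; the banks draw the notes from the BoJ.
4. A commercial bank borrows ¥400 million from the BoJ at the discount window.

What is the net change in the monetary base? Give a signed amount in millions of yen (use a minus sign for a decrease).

BoJ balance sheet:
  Assets:      Securities +¥616M, Loans to banks +¥400M
  Liabilities: Bank reserves +¥242M, Currency in circulation +¥85M, Government deposits +¥689M
Commercial banking system:
  Assets:      Reserves at CB +¥242M
  Liabilities: Checkable deposits −¥158M, Borrowings from CB +¥400M
Monetary base = currency + reserves: +¥85M + (+¥242M) = +¥327 million.

+¥327 million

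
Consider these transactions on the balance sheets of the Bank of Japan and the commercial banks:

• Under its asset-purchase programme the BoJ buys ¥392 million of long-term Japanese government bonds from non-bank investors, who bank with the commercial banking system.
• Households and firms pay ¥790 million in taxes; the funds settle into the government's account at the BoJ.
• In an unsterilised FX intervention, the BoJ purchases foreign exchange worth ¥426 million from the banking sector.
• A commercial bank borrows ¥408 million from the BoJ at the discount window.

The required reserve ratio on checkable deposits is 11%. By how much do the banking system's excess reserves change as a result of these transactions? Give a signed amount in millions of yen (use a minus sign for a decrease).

Asset purchase (from non-banks) ¥392 million: reserves +¥392M, deposits +¥392M.
Government account inflow ¥790 million: reserves −¥790M, deposits −¥790M.
FX purchase ¥426 million: reserves +¥426M, deposits 0.
Discount-window loan ¥408 million: reserves +¥408M, deposits 0.
Totals: Δreserves = +¥436M, Δdeposits = −¥398M.
Δrequired reserves = 11% × −¥398M = −¥43.78M.
Δexcess reserves = Δreserves − Δrequired = +¥436M − (−¥43.78M) = +¥479.78 million.

+¥479.78 million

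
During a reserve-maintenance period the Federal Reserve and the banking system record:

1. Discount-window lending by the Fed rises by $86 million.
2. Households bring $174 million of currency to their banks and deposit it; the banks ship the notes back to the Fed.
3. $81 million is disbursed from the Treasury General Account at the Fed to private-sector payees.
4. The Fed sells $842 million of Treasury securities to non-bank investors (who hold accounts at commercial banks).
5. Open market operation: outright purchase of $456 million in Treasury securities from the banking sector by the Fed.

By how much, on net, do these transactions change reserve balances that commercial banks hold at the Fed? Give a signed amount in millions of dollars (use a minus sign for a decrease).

Discount-window loan $86 million: the loan is credited to the bank's reserve account → +$86M.
Currency deposit $174 million: returned notes are swapped for reserve credit → +$174M.
Government spending $81 million: government payments flow into bank reserve accounts → +$81M.
Asset sale (to non-banks) $842 million: the non-bank buyers' banks settle from reserves → −$842M.
OMO purchase (from banks) $456 million: the Fed pays by crediting reserve accounts → +$456M.
Net: 86 + 174 + 81 − 842 + 456 = -$45 million.

-$45 million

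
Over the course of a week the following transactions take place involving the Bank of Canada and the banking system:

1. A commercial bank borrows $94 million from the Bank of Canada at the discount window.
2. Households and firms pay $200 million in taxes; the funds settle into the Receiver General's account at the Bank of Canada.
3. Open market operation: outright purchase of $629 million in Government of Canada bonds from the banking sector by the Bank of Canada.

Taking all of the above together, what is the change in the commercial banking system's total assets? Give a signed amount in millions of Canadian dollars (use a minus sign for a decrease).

Bank of Canada balance sheet:
  Assets:      Securities +$629M, Loans to banks +$94M
  Liabilities: Bank reserves +$523M, Government deposits +$200M
Commercial banking system:
  Assets:      Reserves at CB +$523M, Securities −$629M
  Liabilities: Checkable deposits −$200M, Borrowings from CB +$94M
Change in total bank assets = -$106 million.

-$106 million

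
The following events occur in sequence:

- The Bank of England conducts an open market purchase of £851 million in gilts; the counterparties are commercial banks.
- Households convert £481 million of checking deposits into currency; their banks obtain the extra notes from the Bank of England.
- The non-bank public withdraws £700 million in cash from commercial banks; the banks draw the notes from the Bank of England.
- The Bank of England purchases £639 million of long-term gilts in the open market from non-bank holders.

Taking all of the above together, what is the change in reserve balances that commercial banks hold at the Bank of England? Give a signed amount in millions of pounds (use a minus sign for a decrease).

Bank of England balance sheet:
  Assets:      Securities +£1490M
  Liabilities: Bank reserves +£309M, Currency in circulation +£1181M
Commercial banking system:
  Assets:      Reserves at CB +£309M, Securities −£851M
  Liabilities: Checkable deposits −£542M
So the change in reserve balances that commercial banks hold at the Bank of England is +£309 million.

+£309 million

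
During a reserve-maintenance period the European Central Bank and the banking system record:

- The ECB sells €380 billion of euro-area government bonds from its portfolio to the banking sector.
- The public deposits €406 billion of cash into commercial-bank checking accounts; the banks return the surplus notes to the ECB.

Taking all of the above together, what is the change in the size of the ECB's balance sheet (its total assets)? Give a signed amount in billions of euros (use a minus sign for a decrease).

ECB balance sheet:
  Assets:      Securities −€380B
  Liabilities: Bank reserves +€26B, Currency in circulation −€406B
Commercial banking system:
  Assets:      Reserves at CB +€26B, Securities +€380B
  Liabilities: Checkable deposits +€406B
Change in total ECB assets = -€380 billion.

-€380 billion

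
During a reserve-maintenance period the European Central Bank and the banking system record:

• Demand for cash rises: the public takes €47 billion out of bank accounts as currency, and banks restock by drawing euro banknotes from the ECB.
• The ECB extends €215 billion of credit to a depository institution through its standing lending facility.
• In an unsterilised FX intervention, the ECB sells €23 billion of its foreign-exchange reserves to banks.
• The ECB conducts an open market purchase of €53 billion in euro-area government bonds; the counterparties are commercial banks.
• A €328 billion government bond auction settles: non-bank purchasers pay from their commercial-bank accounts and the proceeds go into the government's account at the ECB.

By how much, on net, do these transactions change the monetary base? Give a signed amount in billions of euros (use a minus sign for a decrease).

Currency withdrawal €47 billion: just a shift between currency and reserves — both are base money → 0.
Discount-window loan €215 billion: ECB balance sheet expands → +€215B.
FX sale €23 billion: ECB balance sheet contracts → −€23B.
OMO purchase (from banks) €53 billion: ECB balance sheet expands → +€53B.
Government account inflow €328 billion: reserves shift to a non-base liability → −€328B.
Net: 0 + 215 − 23 + 53 − 328 = -€83 billion.

-€83 billion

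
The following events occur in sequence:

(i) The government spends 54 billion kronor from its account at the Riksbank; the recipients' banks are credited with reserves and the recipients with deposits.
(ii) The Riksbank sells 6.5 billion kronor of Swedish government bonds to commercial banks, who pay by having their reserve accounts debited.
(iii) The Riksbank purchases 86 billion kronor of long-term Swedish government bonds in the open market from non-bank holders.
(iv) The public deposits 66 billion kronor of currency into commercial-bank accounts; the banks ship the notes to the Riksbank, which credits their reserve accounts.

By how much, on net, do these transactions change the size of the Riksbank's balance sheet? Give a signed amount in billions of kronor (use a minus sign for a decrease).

Government spending 54 billion kronor: only the composition of liabilities changes → 0.
OMO sale (to banks) 6.5 billion kronor: a Riksbank asset is shed → −6.5B.
Asset purchase (from non-banks) 86 billion kronor: a Riksbank asset is acquired → +86B.
Currency deposit 66 billion kronor: only the composition of liabilities changes → 0.
Net: 0 − 6.5 + 86 + 0 = +79.5 billion.

+79.5 billion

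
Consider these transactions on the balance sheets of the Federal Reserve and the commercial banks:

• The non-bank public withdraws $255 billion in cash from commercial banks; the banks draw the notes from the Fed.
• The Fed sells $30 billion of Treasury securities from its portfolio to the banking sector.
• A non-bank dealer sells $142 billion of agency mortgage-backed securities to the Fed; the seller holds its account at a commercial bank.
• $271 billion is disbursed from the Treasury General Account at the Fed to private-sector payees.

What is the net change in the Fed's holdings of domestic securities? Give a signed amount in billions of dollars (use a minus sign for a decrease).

+$112 billion

Fed balance sheet:
  Assets:      Securities +$112B
  Liabilities: Bank reserves +$128B, Currency in circulation +$255B, Government deposits −$271B
So the change in the Fed's holdings of domestic securities is +$112 billion.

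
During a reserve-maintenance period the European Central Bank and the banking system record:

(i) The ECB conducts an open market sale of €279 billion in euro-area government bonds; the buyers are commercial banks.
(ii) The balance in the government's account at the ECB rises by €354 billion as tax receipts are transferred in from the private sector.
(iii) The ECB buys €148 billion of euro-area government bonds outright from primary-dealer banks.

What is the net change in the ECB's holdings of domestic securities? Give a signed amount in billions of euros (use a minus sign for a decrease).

-€131 billion

OMO sale (to banks) €279 billion: securities removed from the ECB's portfolio → −€279B.
Government account inflow €354 billion: the ECB's securities portfolio is untouched → 0.
OMO purchase (from banks) €148 billion: securities added to the ECB's portfolio → +€148B.
Net: −279 + 0 + 148 = -€131 billion.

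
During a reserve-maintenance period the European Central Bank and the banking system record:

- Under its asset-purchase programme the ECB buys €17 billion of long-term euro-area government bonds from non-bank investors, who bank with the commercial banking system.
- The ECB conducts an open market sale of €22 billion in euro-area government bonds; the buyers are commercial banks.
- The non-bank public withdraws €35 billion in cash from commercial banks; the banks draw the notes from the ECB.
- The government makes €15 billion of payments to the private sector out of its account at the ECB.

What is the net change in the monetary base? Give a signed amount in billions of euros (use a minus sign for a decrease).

+€10 billion

ECB balance sheet:
  Assets:      Securities −€5B
  Liabilities: Bank reserves −€25B, Currency in circulation +€35B, Government deposits −€15B
Commercial banking system:
  Assets:      Reserves at CB −€25B, Securities +€22B
  Liabilities: Checkable deposits −€3B
Monetary base = currency + reserves: +€35B + (−€25B) = +€10 billion.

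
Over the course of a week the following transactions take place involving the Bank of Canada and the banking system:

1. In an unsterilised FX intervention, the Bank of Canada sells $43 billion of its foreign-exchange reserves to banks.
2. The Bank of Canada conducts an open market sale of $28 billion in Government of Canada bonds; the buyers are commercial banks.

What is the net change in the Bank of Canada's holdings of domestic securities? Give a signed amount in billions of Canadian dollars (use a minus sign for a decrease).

Bank of Canada balance sheet:
  Assets:      Securities −$28B, Foreign assets −$43B
  Liabilities: Bank reserves −$71B
So the change in the Bank of Canada's holdings of domestic securities is -$28 billion.

-$28 billion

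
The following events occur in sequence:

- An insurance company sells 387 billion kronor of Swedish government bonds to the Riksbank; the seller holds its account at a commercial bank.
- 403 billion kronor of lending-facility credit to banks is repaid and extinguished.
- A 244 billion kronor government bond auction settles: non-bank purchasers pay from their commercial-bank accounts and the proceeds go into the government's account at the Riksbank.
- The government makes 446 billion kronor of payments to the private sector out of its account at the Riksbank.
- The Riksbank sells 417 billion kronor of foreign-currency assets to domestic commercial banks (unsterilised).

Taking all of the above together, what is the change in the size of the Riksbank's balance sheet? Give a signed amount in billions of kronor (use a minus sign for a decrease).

Riksbank balance sheet:
  Assets:      Securities +387B, Loans to banks −403B, Foreign assets −417B
  Liabilities: Bank reserves −231B, Government deposits −202B
Commercial banking system:
  Assets:      Reserves at CB −231B, Foreign assets +417B
  Liabilities: Checkable deposits +589B, Borrowings from CB −403B
Change in total Riksbank assets = -433 billion.

-433 billion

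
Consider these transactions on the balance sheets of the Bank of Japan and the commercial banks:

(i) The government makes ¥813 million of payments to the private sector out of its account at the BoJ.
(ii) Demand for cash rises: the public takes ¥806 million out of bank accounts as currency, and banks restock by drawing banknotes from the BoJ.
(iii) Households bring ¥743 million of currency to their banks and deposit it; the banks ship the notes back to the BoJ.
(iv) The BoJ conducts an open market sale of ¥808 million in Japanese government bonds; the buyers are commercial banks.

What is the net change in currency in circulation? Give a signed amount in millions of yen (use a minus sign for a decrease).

+¥63 million

Government spending ¥813 million: no currency enters or leaves circulation → 0.
Currency withdrawal ¥806 million: notes leave the central bank → +¥806M.
Currency deposit ¥743 million: notes return to the central bank → −¥743M.
OMO sale (to banks) ¥808 million: no currency enters or leaves circulation → 0.
Net: 0 + 806 − 743 + 0 = +¥63 million.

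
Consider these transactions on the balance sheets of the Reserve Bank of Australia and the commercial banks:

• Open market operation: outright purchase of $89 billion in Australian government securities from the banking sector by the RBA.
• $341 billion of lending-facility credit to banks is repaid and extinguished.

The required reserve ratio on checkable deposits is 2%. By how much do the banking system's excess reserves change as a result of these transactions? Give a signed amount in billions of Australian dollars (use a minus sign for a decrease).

-$252 billion

OMO purchase (from banks) $89 billion: reserves +$89B, deposits 0.
Discount-window repayment $341 billion: reserves −$341B, deposits 0.
Totals: Δreserves = −$252B, Δdeposits = 0.
Δrequired reserves = 2% × 0 = 0.
Δexcess reserves = Δreserves − Δrequired = −$252B − (0) = -$252 billion.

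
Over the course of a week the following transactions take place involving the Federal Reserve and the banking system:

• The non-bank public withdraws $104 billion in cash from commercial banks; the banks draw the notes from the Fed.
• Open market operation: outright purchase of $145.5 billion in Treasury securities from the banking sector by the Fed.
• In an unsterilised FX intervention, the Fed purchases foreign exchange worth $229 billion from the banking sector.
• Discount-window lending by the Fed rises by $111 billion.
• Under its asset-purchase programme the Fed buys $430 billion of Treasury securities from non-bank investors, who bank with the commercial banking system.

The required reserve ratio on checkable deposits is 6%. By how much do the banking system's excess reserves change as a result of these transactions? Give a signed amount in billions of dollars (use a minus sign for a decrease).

Currency withdrawal $104 billion: reserves −$104B, deposits −$104B.
OMO purchase (from banks) $145.5 billion: reserves +$145.5B, deposits 0.
FX purchase $229 billion: reserves +$229B, deposits 0.
Discount-window loan $111 billion: reserves +$111B, deposits 0.
Asset purchase (from non-banks) $430 billion: reserves +$430B, deposits +$430B.
Totals: Δreserves = +$811.5B, Δdeposits = +$326B.
Δrequired reserves = 6% × +$326B = +$19.56B.
Δexcess reserves = Δreserves − Δrequired = +$811.5B − (+$19.56B) = +$791.94 billion.

+$791.94 billion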